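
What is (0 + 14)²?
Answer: 196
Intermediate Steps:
(0 + 14)² = 14² = 196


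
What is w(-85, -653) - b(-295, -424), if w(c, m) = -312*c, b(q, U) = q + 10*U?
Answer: 31055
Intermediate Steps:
w(-85, -653) - b(-295, -424) = -312*(-85) - (-295 + 10*(-424)) = 26520 - (-295 - 4240) = 26520 - 1*(-4535) = 26520 + 4535 = 31055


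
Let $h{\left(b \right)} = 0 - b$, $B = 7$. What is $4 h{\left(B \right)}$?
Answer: $-28$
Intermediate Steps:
$h{\left(b \right)} = - b$
$4 h{\left(B \right)} = 4 \left(\left(-1\right) 7\right) = 4 \left(-7\right) = -28$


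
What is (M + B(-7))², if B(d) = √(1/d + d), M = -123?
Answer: 105853/7 - 1230*I*√14/7 ≈ 15122.0 - 657.46*I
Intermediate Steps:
B(d) = √(d + 1/d)
(M + B(-7))² = (-123 + √(-7 + 1/(-7)))² = (-123 + √(-7 - ⅐))² = (-123 + √(-50/7))² = (-123 + 5*I*√14/7)²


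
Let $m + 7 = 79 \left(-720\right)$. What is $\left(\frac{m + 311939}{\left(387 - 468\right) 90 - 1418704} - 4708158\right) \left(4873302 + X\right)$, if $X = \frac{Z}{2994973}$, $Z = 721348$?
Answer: $- \frac{48995366018171735588332088}{2135406764081} \approx -2.2944 \cdot 10^{13}$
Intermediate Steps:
$m = -56887$ ($m = -7 + 79 \left(-720\right) = -7 - 56880 = -56887$)
$X = \frac{721348}{2994973} \approx 0.24085$
$\left(\frac{m + 311939}{\left(387 - 468\right) 90 - 1418704} - 4708158\right) \left(4873302 + X\right) = \left(\frac{-56887 + 311939}{\left(387 - 468\right) 90 - 1418704} - 4708158\right) \left(4873302 + \frac{721348}{2994973}\right) = \left(\frac{255052}{\left(-81\right) 90 - 1418704} - 4708158\right) \frac{14595408632194}{2994973} = \left(\frac{255052}{-7290 - 1418704} - 4708158\right) \frac{14595408632194}{2994973} = \left(\frac{255052}{-1425994} - 4708158\right) \frac{14595408632194}{2994973} = \left(255052 \left(- \frac{1}{1425994}\right) - 4708158\right) \frac{14595408632194}{2994973} = \left(- \frac{127526}{712997} - 4708158\right) \frac{14595408632194}{2994973} = \left(- \frac{3356902657052}{712997}\right) \frac{14595408632194}{2994973} = - \frac{48995366018171735588332088}{2135406764081}$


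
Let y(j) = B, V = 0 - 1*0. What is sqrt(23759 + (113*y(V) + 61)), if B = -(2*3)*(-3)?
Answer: sqrt(25854) ≈ 160.79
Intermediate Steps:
V = 0 (V = 0 + 0 = 0)
B = 18 (B = -6*(-3) = -(-18) = -1*(-18) = 18)
y(j) = 18
sqrt(23759 + (113*y(V) + 61)) = sqrt(23759 + (113*18 + 61)) = sqrt(23759 + (2034 + 61)) = sqrt(23759 + 2095) = sqrt(25854)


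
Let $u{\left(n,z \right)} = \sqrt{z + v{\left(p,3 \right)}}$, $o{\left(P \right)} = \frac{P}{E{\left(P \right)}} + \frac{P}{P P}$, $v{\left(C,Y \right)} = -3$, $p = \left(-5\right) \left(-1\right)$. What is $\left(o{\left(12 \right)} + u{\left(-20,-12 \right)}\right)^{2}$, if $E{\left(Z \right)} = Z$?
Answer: $- \frac{1991}{144} + \frac{13 i \sqrt{15}}{6} \approx -13.826 + 8.3915 i$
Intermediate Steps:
$p = 5$
$o{\left(P \right)} = 1 + \frac{1}{P}$ ($o{\left(P \right)} = \frac{P}{P} + \frac{P}{P P} = 1 + \frac{P}{P^{2}} = 1 + \frac{1}{P}$)
$u{\left(n,z \right)} = \sqrt{-3 + z}$ ($u{\left(n,z \right)} = \sqrt{z - 3} = \sqrt{-3 + z}$)
$\left(o{\left(12 \right)} + u{\left(-20,-12 \right)}\right)^{2} = \left(\frac{1 + 12}{12} + \sqrt{-3 - 12}\right)^{2} = \left(\frac{1}{12} \cdot 13 + \sqrt{-15}\right)^{2} = \left(\frac{13}{12} + i \sqrt{15}\right)^{2}$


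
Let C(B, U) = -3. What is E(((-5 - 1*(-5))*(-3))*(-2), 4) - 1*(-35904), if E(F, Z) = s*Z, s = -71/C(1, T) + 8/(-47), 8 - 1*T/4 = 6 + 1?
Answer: 5075716/141 ≈ 35998.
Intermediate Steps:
T = 4 (T = 32 - 4*(6 + 1) = 32 - 4*7 = 32 - 28 = 4)
s = 3313/141 (s = -71/(-3) + 8/(-47) = -71*(-⅓) + 8*(-1/47) = 71/3 - 8/47 = 3313/141 ≈ 23.496)
E(F, Z) = 3313*Z/141
E(((-5 - 1*(-5))*(-3))*(-2), 4) - 1*(-35904) = (3313/141)*4 - 1*(-35904) = 13252/141 + 35904 = 5075716/141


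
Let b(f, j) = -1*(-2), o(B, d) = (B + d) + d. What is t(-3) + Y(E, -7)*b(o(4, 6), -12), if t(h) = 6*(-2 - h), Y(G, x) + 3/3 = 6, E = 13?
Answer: 16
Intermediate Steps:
o(B, d) = B + 2*d
Y(G, x) = 5 (Y(G, x) = -1 + 6 = 5)
t(h) = -12 - 6*h
b(f, j) = 2
t(-3) + Y(E, -7)*b(o(4, 6), -12) = (-12 - 6*(-3)) + 5*2 = (-12 + 18) + 10 = 6 + 10 = 16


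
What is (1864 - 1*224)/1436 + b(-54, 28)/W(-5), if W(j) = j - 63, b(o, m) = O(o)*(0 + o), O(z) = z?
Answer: -254741/6103 ≈ -41.740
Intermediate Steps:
b(o, m) = o² (b(o, m) = o*(0 + o) = o*o = o²)
W(j) = -63 + j
(1864 - 1*224)/1436 + b(-54, 28)/W(-5) = (1864 - 1*224)/1436 + (-54)²/(-63 - 5) = (1864 - 224)*(1/1436) + 2916/(-68) = 1640*(1/1436) + 2916*(-1/68) = 410/359 - 729/17 = -254741/6103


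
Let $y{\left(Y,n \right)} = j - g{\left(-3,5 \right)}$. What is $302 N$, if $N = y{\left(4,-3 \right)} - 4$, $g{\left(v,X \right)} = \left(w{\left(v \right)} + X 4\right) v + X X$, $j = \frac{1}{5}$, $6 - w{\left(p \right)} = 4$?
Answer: $\frac{56172}{5} \approx 11234.0$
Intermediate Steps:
$w{\left(p \right)} = 2$ ($w{\left(p \right)} = 6 - 4 = 2$)
$j = \frac{1}{5} \approx 0.2$
$g{\left(v,X \right)} = X^{2} + v \left(2 + 4 X\right)$ ($g{\left(v,X \right)} = \left(2 + X 4\right) v + X X = \left(2 + 4 X\right) v + X^{2} = v \left(2 + 4 X\right) + X^{2} = X^{2} + v \left(2 + 4 X\right)$)
$y{\left(Y,n \right)} = \frac{206}{5}$ ($y{\left(Y,n \right)} = \frac{1}{5} - \left(5^{2} + 2 \left(-3\right) + 4 \cdot 5 \left(-3\right)\right) = \frac{1}{5} - \left(25 - 6 - 60\right) = \frac{1}{5} - -41 = \frac{1}{5} + 41 = \frac{206}{5}$)
$N = \frac{186}{5}$ ($N = \frac{206}{5} - 4 = \frac{186}{5} \approx 37.2$)
$302 N = 302 \cdot \frac{186}{5} = \frac{56172}{5}$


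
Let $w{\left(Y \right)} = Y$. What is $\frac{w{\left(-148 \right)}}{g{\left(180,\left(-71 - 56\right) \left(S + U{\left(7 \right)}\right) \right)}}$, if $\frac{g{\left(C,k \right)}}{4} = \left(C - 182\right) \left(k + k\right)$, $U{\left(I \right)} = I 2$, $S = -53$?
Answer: $\frac{37}{19812} \approx 0.0018676$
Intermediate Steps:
$U{\left(I \right)} = 2 I$
$g{\left(C,k \right)} = 8 k \left(-182 + C\right)$ ($g{\left(C,k \right)} = 4 \left(C - 182\right) \left(k + k\right) = 4 \left(-182 + C\right) 2 k = 4 \cdot 2 k \left(-182 + C\right) = 8 k \left(-182 + C\right)$)
$\frac{w{\left(-148 \right)}}{g{\left(180,\left(-71 - 56\right) \left(S + U{\left(7 \right)}\right) \right)}} = - \frac{148}{8 \left(-71 - 56\right) \left(-53 + 2 \cdot 7\right) \left(-182 + 180\right)} = - \frac{148}{8 \left(- 127 \left(-53 + 14\right)\right) \left(-2\right)} = - \frac{148}{8 \left(\left(-127\right) \left(-39\right)\right) \left(-2\right)} = - \frac{148}{8 \cdot 4953 \left(-2\right)} = - \frac{148}{-79248} = \left(-148\right) \left(- \frac{1}{79248}\right) = \frac{37}{19812}$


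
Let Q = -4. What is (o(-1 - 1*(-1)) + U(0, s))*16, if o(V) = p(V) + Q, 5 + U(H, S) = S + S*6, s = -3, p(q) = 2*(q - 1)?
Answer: -512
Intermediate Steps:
p(q) = -2 + 2*q (p(q) = 2*(-1 + q) = -2 + 2*q)
U(H, S) = -5 + 7*S (U(H, S) = -5 + (S + S*6) = -5 + (S + 6*S) = -5 + 7*S)
o(V) = -6 + 2*V (o(V) = (-2 + 2*V) - 4 = -6 + 2*V)
(o(-1 - 1*(-1)) + U(0, s))*16 = ((-6 + 2*(-1 - 1*(-1))) + (-5 + 7*(-3)))*16 = ((-6 + 2*(-1 + 1)) + (-5 - 21))*16 = ((-6 + 2*0) - 26)*16 = ((-6 + 0) - 26)*16 = (-6 - 26)*16 = -32*16 = -512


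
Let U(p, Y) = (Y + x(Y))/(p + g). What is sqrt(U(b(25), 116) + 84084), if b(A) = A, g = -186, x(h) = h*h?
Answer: 4*sqrt(136084767)/161 ≈ 289.83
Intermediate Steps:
x(h) = h**2
U(p, Y) = (Y + Y**2)/(-186 + p) (U(p, Y) = (Y + Y**2)/(p - 186) = (Y + Y**2)/(-186 + p))
sqrt(U(b(25), 116) + 84084) = sqrt(116*(1 + 116)/(-186 + 25) + 84084) = sqrt(116*117/(-161) + 84084) = sqrt(116*(-1/161)*117 + 84084) = sqrt(-13572/161 + 84084) = sqrt(13523952/161) = 4*sqrt(136084767)/161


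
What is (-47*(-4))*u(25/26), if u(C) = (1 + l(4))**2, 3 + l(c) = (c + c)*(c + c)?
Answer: 722672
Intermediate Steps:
l(c) = -3 + 4*c**2 (l(c) = -3 + (c + c)*(c + c) = -3 + (2*c)*(2*c) = -3 + 4*c**2)
u(C) = 3844 (u(C) = (1 + (-3 + 4*4**2))**2 = (1 + (-3 + 4*16))**2 = (1 + (-3 + 64))**2 = (1 + 61)**2 = 62**2 = 3844)
(-47*(-4))*u(25/26) = -47*(-4)*3844 = 188*3844 = 722672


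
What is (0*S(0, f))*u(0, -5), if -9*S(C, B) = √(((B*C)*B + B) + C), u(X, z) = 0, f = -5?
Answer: 0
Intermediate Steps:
S(C, B) = -√(B + C + C*B²)/9 (S(C, B) = -√(((B*C)*B + B) + C)/9 = -√((C*B² + B) + C)/9 = -√((B + C*B²) + C)/9 = -√(B + C + C*B²)/9)
(0*S(0, f))*u(0, -5) = (0*(-√(-5 + 0 + 0*(-5)²)/9))*0 = (0*(-√(-5 + 0 + 0*25)/9))*0 = (0*(-√(-5 + 0 + 0)/9))*0 = (0*(-I*√5/9))*0 = 0*0 = 0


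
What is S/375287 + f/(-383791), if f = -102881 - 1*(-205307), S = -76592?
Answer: -67834466534/144031773017 ≈ -0.47097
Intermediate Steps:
f = 102426 (f = -102881 + 205307 = 102426)
S/375287 + f/(-383791) = -76592/375287 + 102426/(-383791) = -76592*1/375287 + 102426*(-1/383791) = -76592/375287 - 102426/383791 = -67834466534/144031773017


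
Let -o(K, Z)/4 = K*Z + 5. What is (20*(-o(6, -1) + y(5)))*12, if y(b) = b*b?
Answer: 5040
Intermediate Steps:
y(b) = b²
o(K, Z) = -20 - 4*K*Z (o(K, Z) = -4*(K*Z + 5) = -4*(5 + K*Z) = -20 - 4*K*Z)
(20*(-o(6, -1) + y(5)))*12 = (20*(-(-20 - 4*6*(-1)) + 5²))*12 = (20*(-(-20 + 24) + 25))*12 = (20*(-1*4 + 25))*12 = (20*(-4 + 25))*12 = (20*21)*12 = 420*12 = 5040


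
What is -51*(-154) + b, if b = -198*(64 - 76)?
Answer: 10230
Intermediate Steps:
b = 2376 (b = -198*(-12) = 2376)
-51*(-154) + b = -51*(-154) + 2376 = 7854 + 2376 = 10230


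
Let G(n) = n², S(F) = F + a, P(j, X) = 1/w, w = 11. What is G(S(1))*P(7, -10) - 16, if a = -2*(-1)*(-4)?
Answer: -127/11 ≈ -11.545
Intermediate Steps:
a = -8 (a = 2*(-4) = -8)
P(j, X) = 1/11
S(F) = -8 + F (S(F) = F - 8 = -8 + F)
G(S(1))*P(7, -10) - 16 = (-8 + 1)²*(1/11) - 16 = (-7)²*(1/11) - 16 = 49*(1/11) - 16 = 49/11 - 16 = -127/11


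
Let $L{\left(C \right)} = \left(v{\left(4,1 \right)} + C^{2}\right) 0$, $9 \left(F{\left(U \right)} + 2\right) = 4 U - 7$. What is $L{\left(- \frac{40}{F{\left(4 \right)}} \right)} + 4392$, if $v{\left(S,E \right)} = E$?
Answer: $4392$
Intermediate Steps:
$F{\left(U \right)} = - \frac{25}{9} + \frac{4 U}{9}$ ($F{\left(U \right)} = -2 + \frac{4 U - 7}{9} = -2 + \frac{-7 + 4 U}{9} = -2 + \left(- \frac{7}{9} + \frac{4 U}{9}\right) = - \frac{25}{9} + \frac{4 U}{9}$)
$L{\left(C \right)} = 0$ ($L{\left(C \right)} = \left(1 + C^{2}\right) 0 = 0$)
$L{\left(- \frac{40}{F{\left(4 \right)}} \right)} + 4392 = 0 + 4392 = 4392$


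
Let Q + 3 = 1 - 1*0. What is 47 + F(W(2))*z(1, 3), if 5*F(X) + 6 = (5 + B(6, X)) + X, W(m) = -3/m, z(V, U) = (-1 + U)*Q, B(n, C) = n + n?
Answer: 197/5 ≈ 39.400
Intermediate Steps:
Q = -2 (Q = -3 + (1 - 1*0) = -3 + (1 + 0) = -3 + 1 = -2)
B(n, C) = 2*n
z(V, U) = 2 - 2*U (z(V, U) = (-1 + U)*(-2) = 2 - 2*U)
F(X) = 11/5 + X/5 (F(X) = -6/5 + ((5 + 2*6) + X)/5 = -6/5 + ((5 + 12) + X)/5 = -6/5 + (17 + X)/5 = -6/5 + (17/5 + X/5) = 11/5 + X/5)
47 + F(W(2))*z(1, 3) = 47 + (11/5 + (-3/2)/5)*(2 - 2*3) = 47 + (11/5 + (-3*1/2)/5)*(2 - 6) = 47 + (11/5 + (1/5)*(-3/2))*(-4) = 47 + (11/5 - 3/10)*(-4) = 47 + (19/10)*(-4) = 47 - 38/5 = 197/5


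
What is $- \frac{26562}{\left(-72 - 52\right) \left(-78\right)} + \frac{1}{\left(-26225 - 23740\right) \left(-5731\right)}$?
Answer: $- \frac{1267668858593}{461595256980} \approx -2.7463$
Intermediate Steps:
$- \frac{26562}{\left(-72 - 52\right) \left(-78\right)} + \frac{1}{\left(-26225 - 23740\right) \left(-5731\right)} = - \frac{26562}{\left(-124\right) \left(-78\right)} + \frac{1}{-49965} \left(- \frac{1}{5731}\right) = - \frac{26562}{9672} - - \frac{1}{286349415} = \left(-26562\right) \frac{1}{9672} + \frac{1}{286349415} = - \frac{4427}{1612} + \frac{1}{286349415} = - \frac{1267668858593}{461595256980}$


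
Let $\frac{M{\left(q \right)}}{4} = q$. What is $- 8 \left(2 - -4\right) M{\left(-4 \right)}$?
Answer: $768$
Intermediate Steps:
$M{\left(q \right)} = 4 q$
$- 8 \left(2 - -4\right) M{\left(-4 \right)} = - 8 \left(2 - -4\right) 4 \left(-4\right) = - 8 \left(2 + 4\right) \left(-16\right) = \left(-8\right) 6 \left(-16\right) = \left(-48\right) \left(-16\right) = 768$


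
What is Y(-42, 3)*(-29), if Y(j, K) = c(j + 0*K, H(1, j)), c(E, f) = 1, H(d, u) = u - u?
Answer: -29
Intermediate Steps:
H(d, u) = 0
Y(j, K) = 1
Y(-42, 3)*(-29) = 1*(-29) = -29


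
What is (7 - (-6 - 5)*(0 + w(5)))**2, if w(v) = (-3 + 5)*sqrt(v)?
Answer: 2469 + 308*sqrt(5) ≈ 3157.7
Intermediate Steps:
w(v) = 2*sqrt(v)
(7 - (-6 - 5)*(0 + w(5)))**2 = (7 - (-6 - 5)*(0 + 2*sqrt(5)))**2 = (7 - (-11)*2*sqrt(5))**2 = (7 - (-22)*sqrt(5))**2 = (7 + 22*sqrt(5))**2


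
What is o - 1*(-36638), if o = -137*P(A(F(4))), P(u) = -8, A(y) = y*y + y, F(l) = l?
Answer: 37734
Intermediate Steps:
A(y) = y + y² (A(y) = y² + y = y + y²)
o = 1096 (o = -137*(-8) = 1096)
o - 1*(-36638) = 1096 - 1*(-36638) = 1096 + 36638 = 37734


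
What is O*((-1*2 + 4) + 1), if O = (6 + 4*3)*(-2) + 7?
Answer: -87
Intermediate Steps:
O = -29 (O = (6 + 12)*(-2) + 7 = 18*(-2) + 7 = -36 + 7 = -29)
O*((-1*2 + 4) + 1) = -29*((-1*2 + 4) + 1) = -29*((-2 + 4) + 1) = -29*(2 + 1) = -29*3 = -87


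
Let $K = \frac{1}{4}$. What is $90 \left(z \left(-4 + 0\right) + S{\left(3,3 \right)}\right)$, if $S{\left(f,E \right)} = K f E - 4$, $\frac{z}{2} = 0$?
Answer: $- \frac{315}{2} \approx -157.5$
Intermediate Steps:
$K = \frac{1}{4} \approx 0.25$
$z = 0$ ($z = 2 \cdot 0 = 0$)
$S{\left(f,E \right)} = -4 + \frac{E f}{4}$ ($S{\left(f,E \right)} = \frac{f}{4} E - 4 = \frac{E f}{4} - 4 = -4 + \frac{E f}{4}$)
$90 \left(z \left(-4 + 0\right) + S{\left(3,3 \right)}\right) = 90 \left(0 \left(-4 + 0\right) - \left(4 - \frac{9}{4}\right)\right) = 90 \left(0 \left(-4\right) + \left(-4 + \frac{9}{4}\right)\right) = 90 \left(0 - \frac{7}{4}\right) = 90 \left(- \frac{7}{4}\right) = - \frac{315}{2}$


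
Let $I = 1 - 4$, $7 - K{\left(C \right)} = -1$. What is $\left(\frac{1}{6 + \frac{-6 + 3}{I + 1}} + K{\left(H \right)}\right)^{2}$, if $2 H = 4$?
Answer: $\frac{14884}{225} \approx 66.151$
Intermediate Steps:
$H = 2$ ($H = \frac{1}{2} \cdot 4 = 2$)
$K{\left(C \right)} = 8$ ($K{\left(C \right)} = 7 - -1 = 7 + 1 = 8$)
$I = -3$
$\left(\frac{1}{6 + \frac{-6 + 3}{I + 1}} + K{\left(H \right)}\right)^{2} = \left(\frac{1}{6 + \frac{-6 + 3}{-3 + 1}} + 8\right)^{2} = \left(\frac{1}{6 - \frac{3}{-2}} + 8\right)^{2} = \left(\frac{1}{6 - - \frac{3}{2}} + 8\right)^{2} = \left(\frac{1}{6 + \frac{3}{2}} + 8\right)^{2} = \left(\frac{1}{\frac{15}{2}} + 8\right)^{2} = \left(\frac{2}{15} + 8\right)^{2} = \left(\frac{122}{15}\right)^{2} = \frac{14884}{225}$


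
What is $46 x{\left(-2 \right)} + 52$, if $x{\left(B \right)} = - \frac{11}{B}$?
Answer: $305$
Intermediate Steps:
$46 x{\left(-2 \right)} + 52 = 46 \left(- \frac{11}{-2}\right) + 52 = 46 \left(\left(-11\right) \left(- \frac{1}{2}\right)\right) + 52 = 46 \cdot \frac{11}{2} + 52 = 253 + 52 = 305$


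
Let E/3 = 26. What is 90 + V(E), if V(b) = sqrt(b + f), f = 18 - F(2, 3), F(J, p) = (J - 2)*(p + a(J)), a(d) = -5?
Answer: 90 + 4*sqrt(6) ≈ 99.798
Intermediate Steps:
E = 78 (E = 3*26 = 78)
F(J, p) = (-5 + p)*(-2 + J) (F(J, p) = (J - 2)*(p - 5) = (-2 + J)*(-5 + p) = (-5 + p)*(-2 + J))
f = 18 (f = 18 - (10 - 5*2 - 2*3 + 2*3) = 18 - (10 - 10 - 6 + 6) = 18 - 1*0 = 18 + 0 = 18)
V(b) = sqrt(18 + b) (V(b) = sqrt(b + 18) = sqrt(18 + b))
90 + V(E) = 90 + sqrt(18 + 78) = 90 + sqrt(96) = 90 + 4*sqrt(6)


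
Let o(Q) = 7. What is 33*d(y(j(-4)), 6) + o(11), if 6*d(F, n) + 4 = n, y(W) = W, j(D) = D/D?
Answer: 18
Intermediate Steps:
j(D) = 1
d(F, n) = -⅔ + n/6
33*d(y(j(-4)), 6) + o(11) = 33*(-⅔ + (⅙)*6) + 7 = 33*(-⅔ + 1) + 7 = 33*(⅓) + 7 = 11 + 7 = 18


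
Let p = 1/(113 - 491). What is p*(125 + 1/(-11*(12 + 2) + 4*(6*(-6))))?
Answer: -37249/112644 ≈ -0.33068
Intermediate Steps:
p = -1/378 (p = 1/(-378) = -1/378 ≈ -0.0026455)
p*(125 + 1/(-11*(12 + 2) + 4*(6*(-6)))) = -(125 + 1/(-11*(12 + 2) + 4*(6*(-6))))/378 = -(125 + 1/(-11*14 + 4*(-36)))/378 = -(125 + 1/(-154 - 144))/378 = -(125 + 1/(-298))/378 = -(125 - 1/298)/378 = -1/378*37249/298 = -37249/112644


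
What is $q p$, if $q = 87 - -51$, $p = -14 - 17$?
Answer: $-4278$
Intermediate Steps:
$p = -31$ ($p = -14 - 17 = -31$)
$q = 138$ ($q = 87 + 51 = 138$)
$q p = 138 \left(-31\right) = -4278$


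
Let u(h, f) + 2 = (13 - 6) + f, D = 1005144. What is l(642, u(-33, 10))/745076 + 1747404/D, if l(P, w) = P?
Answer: 13568688387/7801131989 ≈ 1.7393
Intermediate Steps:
u(h, f) = 5 + f (u(h, f) = -2 + ((13 - 6) + f) = -2 + (7 + f) = 5 + f)
l(642, u(-33, 10))/745076 + 1747404/D = 642/745076 + 1747404/1005144 = 642*(1/745076) + 1747404*(1/1005144) = 321/372538 + 145617/83762 = 13568688387/7801131989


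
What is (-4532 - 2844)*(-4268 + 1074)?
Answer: 23558944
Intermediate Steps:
(-4532 - 2844)*(-4268 + 1074) = -7376*(-3194) = 23558944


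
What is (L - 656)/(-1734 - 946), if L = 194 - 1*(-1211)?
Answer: -749/2680 ≈ -0.27948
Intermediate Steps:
L = 1405 (L = 194 + 1211 = 1405)
(L - 656)/(-1734 - 946) = (1405 - 656)/(-1734 - 946) = 749/(-2680) = 749*(-1/2680) = -749/2680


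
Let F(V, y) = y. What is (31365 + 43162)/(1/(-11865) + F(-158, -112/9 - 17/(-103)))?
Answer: -273237222195/45020074 ≈ -6069.2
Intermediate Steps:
(31365 + 43162)/(1/(-11865) + F(-158, -112/9 - 17/(-103))) = (31365 + 43162)/(1/(-11865) + (-112/9 - 17/(-103))) = 74527/(-1/11865 + (-112*⅑ - 17*(-1/103))) = 74527/(-1/11865 + (-112/9 + 17/103)) = 74527/(-1/11865 - 11383/927) = 74527/(-45020074/3666285) = 74527*(-3666285/45020074) = -273237222195/45020074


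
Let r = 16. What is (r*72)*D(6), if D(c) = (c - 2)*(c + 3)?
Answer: 41472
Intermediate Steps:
D(c) = (-2 + c)*(3 + c)
(r*72)*D(6) = (16*72)*(-6 + 6 + 6**2) = 1152*(-6 + 6 + 36) = 1152*36 = 41472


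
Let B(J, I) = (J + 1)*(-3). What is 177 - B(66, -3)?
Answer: 378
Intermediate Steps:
B(J, I) = -3 - 3*J (B(J, I) = (1 + J)*(-3) = -3 - 3*J)
177 - B(66, -3) = 177 - (-3 - 3*66) = 177 - (-3 - 198) = 177 - 1*(-201) = 177 + 201 = 378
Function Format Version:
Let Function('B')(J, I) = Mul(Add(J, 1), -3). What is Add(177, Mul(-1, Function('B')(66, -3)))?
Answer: 378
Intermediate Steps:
Function('B')(J, I) = Add(-3, Mul(-3, J)) (Function('B')(J, I) = Mul(Add(1, J), -3) = Add(-3, Mul(-3, J)))
Add(177, Mul(-1, Function('B')(66, -3))) = Add(177, Mul(-1, Add(-3, Mul(-3, 66)))) = Add(177, Mul(-1, Add(-3, -198))) = Add(177, Mul(-1, -201)) = Add(177, 201) = 378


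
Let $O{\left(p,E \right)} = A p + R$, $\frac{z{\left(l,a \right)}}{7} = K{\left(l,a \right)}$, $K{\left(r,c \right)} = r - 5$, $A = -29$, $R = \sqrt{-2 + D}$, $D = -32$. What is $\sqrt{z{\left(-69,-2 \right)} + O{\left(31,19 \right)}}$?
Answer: $\sqrt{-1417 + i \sqrt{34}} \approx 0.07745 + 37.643 i$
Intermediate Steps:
$R = i \sqrt{34}$ ($R = \sqrt{-2 - 32} = \sqrt{-34} = i \sqrt{34} \approx 5.8309 i$)
$K{\left(r,c \right)} = -5 + r$ ($K{\left(r,c \right)} = r - 5 = -5 + r$)
$z{\left(l,a \right)} = -35 + 7 l$ ($z{\left(l,a \right)} = 7 \left(-5 + l\right) = -35 + 7 l$)
$O{\left(p,E \right)} = - 29 p + i \sqrt{34}$
$\sqrt{z{\left(-69,-2 \right)} + O{\left(31,19 \right)}} = \sqrt{\left(-35 + 7 \left(-69\right)\right) + \left(\left(-29\right) 31 + i \sqrt{34}\right)} = \sqrt{\left(-35 - 483\right) - \left(899 - i \sqrt{34}\right)} = \sqrt{-518 - \left(899 - i \sqrt{34}\right)} = \sqrt{-1417 + i \sqrt{34}}$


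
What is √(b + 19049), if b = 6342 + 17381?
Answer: 34*√37 ≈ 206.81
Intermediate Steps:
b = 23723
√(b + 19049) = √(23723 + 19049) = √42772 = 34*√37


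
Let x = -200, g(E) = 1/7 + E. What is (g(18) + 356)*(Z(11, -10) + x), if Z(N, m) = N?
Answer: -70713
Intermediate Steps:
g(E) = ⅐ + E (g(E) = 1*(⅐) + E = ⅐ + E)
(g(18) + 356)*(Z(11, -10) + x) = ((⅐ + 18) + 356)*(11 - 200) = (127/7 + 356)*(-189) = (2619/7)*(-189) = -70713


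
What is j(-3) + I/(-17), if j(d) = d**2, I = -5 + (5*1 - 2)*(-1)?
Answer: 161/17 ≈ 9.4706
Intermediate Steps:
I = -8 (I = -5 + (5 - 2)*(-1) = -5 + 3*(-1) = -5 - 3 = -8)
j(-3) + I/(-17) = (-3)**2 - 8/(-17) = 9 - 8*(-1/17) = 9 + 8/17 = 161/17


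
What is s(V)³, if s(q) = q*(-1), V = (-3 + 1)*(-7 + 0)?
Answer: -2744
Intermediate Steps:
V = 14 (V = -2*(-7) = 14)
s(q) = -q
s(V)³ = (-1*14)³ = (-14)³ = -2744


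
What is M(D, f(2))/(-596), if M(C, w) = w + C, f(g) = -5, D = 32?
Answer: -27/596 ≈ -0.045302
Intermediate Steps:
M(C, w) = C + w
M(D, f(2))/(-596) = (32 - 5)/(-596) = 27*(-1/596) = -27/596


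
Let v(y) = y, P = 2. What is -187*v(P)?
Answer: -374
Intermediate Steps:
-187*v(P) = -187*2 = -374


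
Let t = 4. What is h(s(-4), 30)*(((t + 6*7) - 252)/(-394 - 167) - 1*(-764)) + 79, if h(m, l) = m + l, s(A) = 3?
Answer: 430153/17 ≈ 25303.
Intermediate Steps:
h(m, l) = l + m
h(s(-4), 30)*(((t + 6*7) - 252)/(-394 - 167) - 1*(-764)) + 79 = (30 + 3)*(((4 + 6*7) - 252)/(-394 - 167) - 1*(-764)) + 79 = 33*(((4 + 42) - 252)/(-561) + 764) + 79 = 33*((46 - 252)*(-1/561) + 764) + 79 = 33*(-206*(-1/561) + 764) + 79 = 33*(206/561 + 764) + 79 = 33*(428810/561) + 79 = 428810/17 + 79 = 430153/17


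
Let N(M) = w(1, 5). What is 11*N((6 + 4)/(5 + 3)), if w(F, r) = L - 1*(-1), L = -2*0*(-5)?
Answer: 11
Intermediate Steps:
L = 0 (L = 0*(-5) = 0)
w(F, r) = 1 (w(F, r) = 0 - 1*(-1) = 0 + 1 = 1)
N(M) = 1
11*N((6 + 4)/(5 + 3)) = 11*1 = 11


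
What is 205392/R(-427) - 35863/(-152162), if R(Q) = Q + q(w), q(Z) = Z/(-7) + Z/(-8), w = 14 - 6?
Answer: -54665567519/114273662 ≈ -478.37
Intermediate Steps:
w = 8
q(Z) = -15*Z/56 (q(Z) = Z*(-1/7) + Z*(-1/8) = -Z/7 - Z/8 = -15*Z/56)
R(Q) = -15/7 + Q (R(Q) = Q - 15/56*8 = Q - 15/7 = -15/7 + Q)
205392/R(-427) - 35863/(-152162) = 205392/(-15/7 - 427) - 35863/(-152162) = 205392/(-3004/7) - 35863*(-1/152162) = 205392*(-7/3004) + 35863/152162 = -359436/751 + 35863/152162 = -54665567519/114273662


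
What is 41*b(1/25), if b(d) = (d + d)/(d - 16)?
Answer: -82/399 ≈ -0.20551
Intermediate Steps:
b(d) = 2*d/(-16 + d) (b(d) = (2*d)/(-16 + d) = 2*d/(-16 + d))
41*b(1/25) = 41*(2/(25*(-16 + 1/25))) = 41*(2*(1/25)/(-16 + 1/25)) = 41*(2*(1/25)/(-399/25)) = 41*(2*(1/25)*(-25/399)) = 41*(-2/399) = -82/399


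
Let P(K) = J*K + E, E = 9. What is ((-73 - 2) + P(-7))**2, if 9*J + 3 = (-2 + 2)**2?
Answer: 36481/9 ≈ 4053.4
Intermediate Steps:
J = -1/3 (J = -1/3 + (-2 + 2)**2/9 = -1/3 + (1/9)*0**2 = -1/3 + (1/9)*0 = -1/3 + 0 = -1/3 ≈ -0.33333)
P(K) = 9 - K/3 (P(K) = -K/3 + 9 = 9 - K/3)
((-73 - 2) + P(-7))**2 = ((-73 - 2) + (9 - 1/3*(-7)))**2 = (-75 + (9 + 7/3))**2 = (-75 + 34/3)**2 = (-191/3)**2 = 36481/9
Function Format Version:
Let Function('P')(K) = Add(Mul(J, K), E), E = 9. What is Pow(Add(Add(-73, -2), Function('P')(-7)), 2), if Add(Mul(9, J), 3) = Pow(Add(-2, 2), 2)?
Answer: Rational(36481, 9) ≈ 4053.4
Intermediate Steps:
J = Rational(-1, 3) (J = Add(Rational(-1, 3), Mul(Rational(1, 9), Pow(Add(-2, 2), 2))) = Add(Rational(-1, 3), Mul(Rational(1, 9), Pow(0, 2))) = Add(Rational(-1, 3), Mul(Rational(1, 9), 0)) = Add(Rational(-1, 3), 0) = Rational(-1, 3) ≈ -0.33333)
Function('P')(K) = Add(9, Mul(Rational(-1, 3), K)) (Function('P')(K) = Add(Mul(Rational(-1, 3), K), 9) = Add(9, Mul(Rational(-1, 3), K)))
Pow(Add(Add(-73, -2), Function('P')(-7)), 2) = Pow(Add(Add(-73, -2), Add(9, Mul(Rational(-1, 3), -7))), 2) = Pow(Add(-75, Add(9, Rational(7, 3))), 2) = Pow(Add(-75, Rational(34, 3)), 2) = Pow(Rational(-191, 3), 2) = Rational(36481, 9)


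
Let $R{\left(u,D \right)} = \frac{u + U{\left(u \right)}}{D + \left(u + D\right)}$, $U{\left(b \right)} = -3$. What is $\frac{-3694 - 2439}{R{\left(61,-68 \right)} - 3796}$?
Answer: $\frac{459975}{284758} \approx 1.6153$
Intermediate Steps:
$R{\left(u,D \right)} = \frac{-3 + u}{u + 2 D}$ ($R{\left(u,D \right)} = \frac{u - 3}{D + \left(u + D\right)} = \frac{-3 + u}{D + \left(D + u\right)} = \frac{-3 + u}{u + 2 D}$)
$\frac{-3694 - 2439}{R{\left(61,-68 \right)} - 3796} = \frac{-3694 - 2439}{\frac{-3 + 61}{61 + 2 \left(-68\right)} - 3796} = - \frac{6133}{\frac{1}{61 - 136} \cdot 58 - 3796} = - \frac{6133}{\frac{1}{-75} \cdot 58 - 3796} = - \frac{6133}{\left(- \frac{1}{75}\right) 58 - 3796} = - \frac{6133}{- \frac{58}{75} - 3796} = - \frac{6133}{- \frac{284758}{75}} = \left(-6133\right) \left(- \frac{75}{284758}\right) = \frac{459975}{284758}$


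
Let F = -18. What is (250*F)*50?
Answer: -225000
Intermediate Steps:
(250*F)*50 = (250*(-18))*50 = -4500*50 = -225000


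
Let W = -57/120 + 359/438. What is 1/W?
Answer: 8760/3019 ≈ 2.9016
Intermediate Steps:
W = 3019/8760 (W = -57*1/120 + 359*(1/438) = -19/40 + 359/438 = 3019/8760 ≈ 0.34463)
1/W = 1/(3019/8760) = 8760/3019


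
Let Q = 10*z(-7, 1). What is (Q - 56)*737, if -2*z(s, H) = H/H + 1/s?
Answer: -311014/7 ≈ -44431.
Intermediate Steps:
z(s, H) = -½ - 1/(2*s) (z(s, H) = -(H/H + 1/s)/2 = -(1 + 1/s)/2 = -½ - 1/(2*s))
Q = -30/7 (Q = 10*((½)*(-1 - 1*(-7))/(-7)) = 10*((½)*(-⅐)*(-1 + 7)) = 10*((½)*(-⅐)*6) = 10*(-3/7) = -30/7 ≈ -4.2857)
(Q - 56)*737 = (-30/7 - 56)*737 = -422/7*737 = -311014/7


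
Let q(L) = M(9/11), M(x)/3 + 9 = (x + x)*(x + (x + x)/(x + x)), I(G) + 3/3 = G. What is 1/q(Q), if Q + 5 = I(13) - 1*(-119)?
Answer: -121/2187 ≈ -0.055327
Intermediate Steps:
I(G) = -1 + G
Q = 126 (Q = -5 + ((-1 + 13) - 1*(-119)) = -5 + (12 + 119) = -5 + 131 = 126)
M(x) = -27 + 6*x*(1 + x) (M(x) = -27 + 3*((x + x)*(x + (x + x)/(x + x))) = -27 + 3*((2*x)*(x + (2*x)/((2*x)))) = -27 + 3*((2*x)*(x + (2*x)*(1/(2*x)))) = -27 + 3*((2*x)*(x + 1)) = -27 + 3*((2*x)*(1 + x)) = -27 + 3*(2*x*(1 + x)) = -27 + 6*x*(1 + x))
q(L) = -2187/121 (q(L) = -27 + 6*(9/11) + 6*(9/11)² = -27 + 54/11 + 6*(81/121) = -27 + 54/11 + 486/121 = -2187/121)
1/q(Q) = 1/(-2187/121) = -121/2187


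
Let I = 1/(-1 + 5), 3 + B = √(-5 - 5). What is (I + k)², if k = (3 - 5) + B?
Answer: 201/16 - 19*I*√10/2 ≈ 12.563 - 30.042*I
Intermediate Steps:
B = -3 + I*√10 (B = -3 + √(-5 - 5) = -3 + √(-10) = -3 + I*√10 ≈ -3.0 + 3.1623*I)
k = -5 + I*√10 (k = (3 - 5) + (-3 + I*√10) = -2 + (-3 + I*√10) = -5 + I*√10 ≈ -5.0 + 3.1623*I)
I = ¼ (I = 1/4 = ¼ ≈ 0.25000)
(I + k)² = (¼ + (-5 + I*√10))² = (-19/4 + I*√10)²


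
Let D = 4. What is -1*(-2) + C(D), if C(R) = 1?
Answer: 3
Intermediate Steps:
-1*(-2) + C(D) = -1*(-2) + 1 = 2 + 1 = 3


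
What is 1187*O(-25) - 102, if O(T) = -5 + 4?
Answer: -1289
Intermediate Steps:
O(T) = -1
1187*O(-25) - 102 = 1187*(-1) - 102 = -1187 - 102 = -1289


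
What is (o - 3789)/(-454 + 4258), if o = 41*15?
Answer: -529/634 ≈ -0.83438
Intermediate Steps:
o = 615
(o - 3789)/(-454 + 4258) = (615 - 3789)/(-454 + 4258) = -3174/3804 = -3174*1/3804 = -529/634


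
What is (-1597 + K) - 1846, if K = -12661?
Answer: -16104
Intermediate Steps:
(-1597 + K) - 1846 = (-1597 - 12661) - 1846 = -14258 - 1846 = -16104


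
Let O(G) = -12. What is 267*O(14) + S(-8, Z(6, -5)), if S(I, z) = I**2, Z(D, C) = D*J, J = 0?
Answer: -3140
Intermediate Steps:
Z(D, C) = 0 (Z(D, C) = D*0 = 0)
267*O(14) + S(-8, Z(6, -5)) = 267*(-12) + (-8)**2 = -3204 + 64 = -3140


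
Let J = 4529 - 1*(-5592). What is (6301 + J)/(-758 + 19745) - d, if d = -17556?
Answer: 111117398/6329 ≈ 17557.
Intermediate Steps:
J = 10121 (J = 4529 + 5592 = 10121)
(6301 + J)/(-758 + 19745) - d = (6301 + 10121)/(-758 + 19745) - 1*(-17556) = 16422/18987 + 17556 = 16422*(1/18987) + 17556 = 5474/6329 + 17556 = 111117398/6329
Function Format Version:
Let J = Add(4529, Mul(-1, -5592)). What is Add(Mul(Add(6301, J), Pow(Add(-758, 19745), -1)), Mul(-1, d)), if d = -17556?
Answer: Rational(111117398, 6329) ≈ 17557.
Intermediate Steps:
J = 10121 (J = Add(4529, 5592) = 10121)
Add(Mul(Add(6301, J), Pow(Add(-758, 19745), -1)), Mul(-1, d)) = Add(Mul(Add(6301, 10121), Pow(Add(-758, 19745), -1)), Mul(-1, -17556)) = Add(Mul(16422, Pow(18987, -1)), 17556) = Add(Mul(16422, Rational(1, 18987)), 17556) = Add(Rational(5474, 6329), 17556) = Rational(111117398, 6329)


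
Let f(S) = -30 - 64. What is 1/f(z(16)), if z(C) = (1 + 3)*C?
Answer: -1/94 ≈ -0.010638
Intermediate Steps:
z(C) = 4*C
f(S) = -94
1/f(z(16)) = 1/(-94) = -1/94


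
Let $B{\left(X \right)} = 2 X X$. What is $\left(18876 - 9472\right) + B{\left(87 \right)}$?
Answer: $24542$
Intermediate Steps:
$B{\left(X \right)} = 2 X^{2}$
$\left(18876 - 9472\right) + B{\left(87 \right)} = \left(18876 - 9472\right) + 2 \cdot 87^{2} = 9404 + 2 \cdot 7569 = 9404 + 15138 = 24542$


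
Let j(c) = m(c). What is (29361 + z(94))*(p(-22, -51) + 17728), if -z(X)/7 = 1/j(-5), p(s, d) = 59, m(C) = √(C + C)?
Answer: 522244107 + 124509*I*√10/10 ≈ 5.2224e+8 + 39373.0*I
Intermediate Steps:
m(C) = √2*√C (m(C) = √(2*C) = √2*√C)
j(c) = √2*√c
z(X) = 7*I*√10/10 (z(X) = -7*(-I*√10/10) = -(-7)*I*√10/10 = 7*I*√10/10)
(29361 + z(94))*(p(-22, -51) + 17728) = (29361 + 7*I*√10/10)*(59 + 17728) = (29361 + 7*I*√10/10)*17787 = 522244107 + 124509*I*√10/10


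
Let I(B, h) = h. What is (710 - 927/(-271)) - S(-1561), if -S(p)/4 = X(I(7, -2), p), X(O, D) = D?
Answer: -1498787/271 ≈ -5530.6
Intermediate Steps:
S(p) = -4*p
(710 - 927/(-271)) - S(-1561) = (710 - 927/(-271)) - (-4)*(-1561) = (710 - 927*(-1/271)) - 1*6244 = (710 + 927/271) - 6244 = 193337/271 - 6244 = -1498787/271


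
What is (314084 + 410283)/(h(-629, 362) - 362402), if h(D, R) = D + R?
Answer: -724367/362669 ≈ -1.9973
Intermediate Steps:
(314084 + 410283)/(h(-629, 362) - 362402) = (314084 + 410283)/((-629 + 362) - 362402) = 724367/(-267 - 362402) = 724367/(-362669) = 724367*(-1/362669) = -724367/362669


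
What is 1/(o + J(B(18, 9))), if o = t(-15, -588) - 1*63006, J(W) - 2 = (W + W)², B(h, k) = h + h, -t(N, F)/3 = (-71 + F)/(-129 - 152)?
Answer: -281/16249397 ≈ -1.7293e-5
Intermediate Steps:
t(N, F) = -213/281 + 3*F/281 (t(N, F) = -3*(-71 + F)/(-129 - 152) = -3*(-71 + F)/(-281) = -3*(-71 + F)*(-1)/281 = -3*(71/281 - F/281) = -213/281 + 3*F/281)
B(h, k) = 2*h
J(W) = 2 + 4*W² (J(W) = 2 + (W + W)² = 2 + (2*W)² = 2 + 4*W²)
o = -17706663/281 (o = (-213/281 + (3/281)*(-588)) - 1*63006 = (-213/281 - 1764/281) - 63006 = -1977/281 - 63006 = -17706663/281 ≈ -63013.)
1/(o + J(B(18, 9))) = 1/(-17706663/281 + (2 + 4*(2*18)²)) = 1/(-17706663/281 + (2 + 4*36²)) = 1/(-17706663/281 + (2 + 4*1296)) = 1/(-17706663/281 + (2 + 5184)) = 1/(-17706663/281 + 5186) = 1/(-16249397/281) = -281/16249397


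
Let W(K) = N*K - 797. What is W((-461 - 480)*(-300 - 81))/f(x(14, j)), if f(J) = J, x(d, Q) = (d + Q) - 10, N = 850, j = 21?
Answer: 304742053/25 ≈ 1.2190e+7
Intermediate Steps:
x(d, Q) = -10 + Q + d (x(d, Q) = (Q + d) - 10 = -10 + Q + d)
W(K) = -797 + 850*K (W(K) = 850*K - 797 = -797 + 850*K)
W((-461 - 480)*(-300 - 81))/f(x(14, j)) = (-797 + 850*((-461 - 480)*(-300 - 81)))/(-10 + 21 + 14) = (-797 + 850*(-941*(-381)))/25 = (-797 + 850*358521)*(1/25) = (-797 + 304742850)*(1/25) = 304742053*(1/25) = 304742053/25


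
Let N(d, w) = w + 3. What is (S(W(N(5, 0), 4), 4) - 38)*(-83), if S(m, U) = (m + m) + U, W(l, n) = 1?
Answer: 2656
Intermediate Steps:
N(d, w) = 3 + w
S(m, U) = U + 2*m (S(m, U) = 2*m + U = U + 2*m)
(S(W(N(5, 0), 4), 4) - 38)*(-83) = ((4 + 2*1) - 38)*(-83) = ((4 + 2) - 38)*(-83) = (6 - 38)*(-83) = -32*(-83) = 2656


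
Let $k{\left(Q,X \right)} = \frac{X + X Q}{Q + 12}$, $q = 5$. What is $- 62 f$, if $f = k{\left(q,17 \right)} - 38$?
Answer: $1984$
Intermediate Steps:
$k{\left(Q,X \right)} = \frac{X + Q X}{12 + Q}$
$f = -32$ ($f = \frac{17 \left(1 + 5\right)}{12 + 5} - 38 = 17 \cdot \frac{1}{17} \cdot 6 - 38 = 6 - 38 = -32$)
$- 62 f = \left(-62\right) \left(-32\right) = 1984$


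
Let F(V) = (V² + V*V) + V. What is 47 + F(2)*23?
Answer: 277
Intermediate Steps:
F(V) = V + 2*V² (F(V) = (V² + V²) + V = 2*V² + V = V + 2*V²)
47 + F(2)*23 = 47 + (2*(1 + 2*2))*23 = 47 + (2*(1 + 4))*23 = 47 + (2*5)*23 = 47 + 10*23 = 47 + 230 = 277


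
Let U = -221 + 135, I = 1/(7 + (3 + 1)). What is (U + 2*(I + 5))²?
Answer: 695556/121 ≈ 5748.4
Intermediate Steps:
I = 1/11 (I = 1/(7 + 4) = 1/11 ≈ 0.090909)
U = -86
(U + 2*(I + 5))² = (-86 + 2*(1/11 + 5))² = (-86 + 2*(56/11))² = (-86 + 112/11)² = (-834/11)² = 695556/121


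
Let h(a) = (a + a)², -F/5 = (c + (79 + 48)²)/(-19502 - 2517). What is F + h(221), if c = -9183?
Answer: 4301754646/22019 ≈ 1.9537e+5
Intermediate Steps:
F = 34730/22019 (F = -5*(-9183 + (79 + 48)²)/(-19502 - 2517) = -5*(-9183 + 127²)/(-22019) = -5*(-9183 + 16129)*(-1)/22019 = -34730*(-1)/22019 = -5*(-6946/22019) = 34730/22019 ≈ 1.5773)
h(a) = 4*a² (h(a) = (2*a)² = 4*a²)
F + h(221) = 34730/22019 + 4*221² = 34730/22019 + 4*48841 = 34730/22019 + 195364 = 4301754646/22019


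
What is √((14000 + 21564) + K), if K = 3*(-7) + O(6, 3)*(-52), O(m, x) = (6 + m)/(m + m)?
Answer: √35491 ≈ 188.39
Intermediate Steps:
O(m, x) = (6 + m)/(2*m) (O(m, x) = (6 + m)/((2*m)) = (6 + m)*(1/(2*m)) = (6 + m)/(2*m))
K = -73 (K = 3*(-7) + ((½)*(6 + 6)/6)*(-52) = -21 + ((½)*(⅙)*12)*(-52) = -21 + 1*(-52) = -21 - 52 = -73)
√((14000 + 21564) + K) = √((14000 + 21564) - 73) = √(35564 - 73) = √35491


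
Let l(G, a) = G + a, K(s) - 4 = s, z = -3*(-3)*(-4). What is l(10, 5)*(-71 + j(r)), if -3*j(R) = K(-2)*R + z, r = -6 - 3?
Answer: -795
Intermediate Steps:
r = -9
z = -36 (z = 9*(-4) = -36)
K(s) = 4 + s
j(R) = 12 - 2*R/3 (j(R) = -((4 - 2)*R - 36)/3 = -(2*R - 36)/3 = -(-36 + 2*R)/3 = 12 - 2*R/3)
l(10, 5)*(-71 + j(r)) = (10 + 5)*(-71 + (12 - ⅔*(-9))) = 15*(-71 + (12 + 6)) = 15*(-71 + 18) = 15*(-53) = -795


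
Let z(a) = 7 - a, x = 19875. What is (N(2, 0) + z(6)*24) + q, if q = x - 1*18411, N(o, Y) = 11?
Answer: 1499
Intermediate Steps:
q = 1464 (q = 19875 - 1*18411 = 19875 - 18411 = 1464)
(N(2, 0) + z(6)*24) + q = (11 + (7 - 1*6)*24) + 1464 = (11 + (7 - 6)*24) + 1464 = (11 + 1*24) + 1464 = (11 + 24) + 1464 = 35 + 1464 = 1499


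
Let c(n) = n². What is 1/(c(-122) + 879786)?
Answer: 1/894670 ≈ 1.1177e-6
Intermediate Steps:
1/(c(-122) + 879786) = 1/((-122)² + 879786) = 1/(14884 + 879786) = 1/894670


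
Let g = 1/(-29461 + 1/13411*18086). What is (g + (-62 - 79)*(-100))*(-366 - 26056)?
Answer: -1331085575680726969279/3572902593210 ≈ -3.7255e+8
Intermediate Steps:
g = -13411/7145805186420 (g = (1/18086)/(-29461 + 1/13411) = (1/18086)/(-395101470/13411) = -13411/395101470*1/18086 = -13411/7145805186420 ≈ -1.8768e-9)
(g + (-62 - 79)*(-100))*(-366 - 26056) = (-13411/7145805186420 + (-62 - 79)*(-100))*(-366 - 26056) = (-13411/7145805186420 - 141*(-100))*(-26422) = (-13411/7145805186420 + 14100)*(-26422) = (100755853128508589/7145805186420)*(-26422) = -1331085575680726969279/3572902593210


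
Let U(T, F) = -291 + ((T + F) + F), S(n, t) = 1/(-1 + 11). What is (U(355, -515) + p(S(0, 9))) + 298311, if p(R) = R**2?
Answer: 29734501/100 ≈ 2.9735e+5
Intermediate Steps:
S(n, t) = 1/10
U(T, F) = -291 + T + 2*F (U(T, F) = -291 + ((F + T) + F) = -291 + (T + 2*F) = -291 + T + 2*F)
(U(355, -515) + p(S(0, 9))) + 298311 = ((-291 + 355 + 2*(-515)) + (1/10)**2) + 298311 = ((-291 + 355 - 1030) + 1/100) + 298311 = (-966 + 1/100) + 298311 = -96599/100 + 298311 = 29734501/100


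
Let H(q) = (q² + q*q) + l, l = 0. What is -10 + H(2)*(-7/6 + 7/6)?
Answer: -10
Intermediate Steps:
H(q) = 2*q² (H(q) = (q² + q*q) + 0 = (q² + q²) + 0 = 2*q² + 0 = 2*q²)
-10 + H(2)*(-7/6 + 7/6) = -10 + (2*2²)*(-7/6 + 7/6) = -10 + (2*4)*(-7*⅙ + 7*(⅙)) = -10 + 8*(-7/6 + 7/6) = -10 + 8*0 = -10 + 0 = -10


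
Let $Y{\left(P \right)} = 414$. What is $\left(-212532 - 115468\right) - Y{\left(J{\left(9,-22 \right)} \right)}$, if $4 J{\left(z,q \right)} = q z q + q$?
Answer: $-328414$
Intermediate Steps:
$J{\left(z,q \right)} = \frac{q}{4} + \frac{z q^{2}}{4}$ ($J{\left(z,q \right)} = \frac{q z q + q}{4} = \frac{z q^{2} + q}{4} = \frac{q + z q^{2}}{4} = \frac{q}{4} + \frac{z q^{2}}{4}$)
$\left(-212532 - 115468\right) - Y{\left(J{\left(9,-22 \right)} \right)} = \left(-212532 - 115468\right) - 414 = -328000 - 414 = -328414$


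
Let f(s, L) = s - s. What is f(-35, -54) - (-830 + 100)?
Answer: 730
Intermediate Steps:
f(s, L) = 0
f(-35, -54) - (-830 + 100) = 0 - (-830 + 100) = 0 - 1*(-730) = 0 + 730 = 730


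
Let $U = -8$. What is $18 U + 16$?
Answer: $-128$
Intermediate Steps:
$18 U + 16 = 18 \left(-8\right) + 16 = -144 + 16 = -128$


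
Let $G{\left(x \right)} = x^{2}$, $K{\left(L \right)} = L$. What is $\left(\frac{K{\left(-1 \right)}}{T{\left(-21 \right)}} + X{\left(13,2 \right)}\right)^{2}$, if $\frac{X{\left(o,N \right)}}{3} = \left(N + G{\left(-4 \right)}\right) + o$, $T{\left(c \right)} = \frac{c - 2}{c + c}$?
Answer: $\frac{4397409}{529} \approx 8312.7$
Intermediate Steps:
$T{\left(c \right)} = \frac{-2 + c}{2 c}$
$X{\left(o,N \right)} = 48 + 3 N + 3 o$ ($X{\left(o,N \right)} = 3 \left(\left(N + \left(-4\right)^{2}\right) + o\right) = 3 \left(\left(N + 16\right) + o\right) = 3 \left(\left(16 + N\right) + o\right) = 3 \left(16 + N + o\right) = 48 + 3 N + 3 o$)
$\left(\frac{K{\left(-1 \right)}}{T{\left(-21 \right)}} + X{\left(13,2 \right)}\right)^{2} = \left(- \frac{1}{\frac{1}{2} \frac{1}{-21} \left(-2 - 21\right)} + \left(48 + 3 \cdot 2 + 3 \cdot 13\right)\right)^{2} = \left(- \frac{1}{\frac{1}{2} \left(- \frac{1}{21}\right) \left(-23\right)} + \left(48 + 6 + 39\right)\right)^{2} = \left(- \frac{1}{\frac{23}{42}} + 93\right)^{2} = \left(\left(-1\right) \frac{42}{23} + 93\right)^{2} = \left(- \frac{42}{23} + 93\right)^{2} = \left(\frac{2097}{23}\right)^{2} = \frac{4397409}{529}$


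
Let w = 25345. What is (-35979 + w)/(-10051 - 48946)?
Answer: 10634/58997 ≈ 0.18025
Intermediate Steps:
(-35979 + w)/(-10051 - 48946) = (-35979 + 25345)/(-10051 - 48946) = -10634/(-58997) = -10634*(-1/58997) = 10634/58997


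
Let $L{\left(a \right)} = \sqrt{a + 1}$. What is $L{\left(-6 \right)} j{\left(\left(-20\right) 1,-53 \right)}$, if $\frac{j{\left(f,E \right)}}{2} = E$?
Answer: $- 106 i \sqrt{5} \approx - 237.02 i$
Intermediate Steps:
$L{\left(a \right)} = \sqrt{1 + a}$
$j{\left(f,E \right)} = 2 E$
$L{\left(-6 \right)} j{\left(\left(-20\right) 1,-53 \right)} = \sqrt{1 - 6} \cdot 2 \left(-53\right) = \sqrt{-5} \left(-106\right) = i \sqrt{5} \left(-106\right) = - 106 i \sqrt{5}$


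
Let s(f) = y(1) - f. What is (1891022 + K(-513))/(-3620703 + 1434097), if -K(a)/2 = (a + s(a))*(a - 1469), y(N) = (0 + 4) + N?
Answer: -955421/1093303 ≈ -0.87389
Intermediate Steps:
y(N) = 4 + N
s(f) = 5 - f (s(f) = (4 + 1) - f = 5 - f)
K(a) = 14690 - 10*a (K(a) = -2*(a + (5 - a))*(a - 1469) = -10*(-1469 + a) = -2*(-7345 + 5*a) = 14690 - 10*a)
(1891022 + K(-513))/(-3620703 + 1434097) = (1891022 + (14690 - 10*(-513)))/(-3620703 + 1434097) = (1891022 + (14690 + 5130))/(-2186606) = (1891022 + 19820)*(-1/2186606) = 1910842*(-1/2186606) = -955421/1093303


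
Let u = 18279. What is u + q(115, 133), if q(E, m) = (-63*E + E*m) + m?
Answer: 26462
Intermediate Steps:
q(E, m) = m - 63*E + E*m
u + q(115, 133) = 18279 + (133 - 63*115 + 115*133) = 18279 + (133 - 7245 + 15295) = 18279 + 8183 = 26462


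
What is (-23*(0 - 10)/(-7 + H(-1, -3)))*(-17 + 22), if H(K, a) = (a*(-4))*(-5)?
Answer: -1150/67 ≈ -17.164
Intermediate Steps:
H(K, a) = 20*a (H(K, a) = -4*a*(-5) = 20*a)
(-23*(0 - 10)/(-7 + H(-1, -3)))*(-17 + 22) = (-23*(0 - 10)/(-7 + 20*(-3)))*(-17 + 22) = -(-230)/(-7 - 60)*5 = -(-230)/(-67)*5 = -(-230)*(-1)/67*5 = -23*10/67*5 = -230/67*5 = -1150/67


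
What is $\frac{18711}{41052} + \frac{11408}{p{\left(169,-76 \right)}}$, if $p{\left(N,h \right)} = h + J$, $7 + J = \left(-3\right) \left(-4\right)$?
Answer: $- \frac{14151295}{88324} \approx -160.22$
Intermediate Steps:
$J = 5$ ($J = -7 - -12 = -7 + 12 = 5$)
$p{\left(N,h \right)} = 5 + h$ ($p{\left(N,h \right)} = h + 5 = 5 + h$)
$\frac{18711}{41052} + \frac{11408}{p{\left(169,-76 \right)}} = \frac{18711}{41052} + \frac{11408}{5 - 76} = 18711 \cdot \frac{1}{41052} + \frac{11408}{-71} = \frac{567}{1244} + 11408 \left(- \frac{1}{71}\right) = \frac{567}{1244} - \frac{11408}{71} = - \frac{14151295}{88324}$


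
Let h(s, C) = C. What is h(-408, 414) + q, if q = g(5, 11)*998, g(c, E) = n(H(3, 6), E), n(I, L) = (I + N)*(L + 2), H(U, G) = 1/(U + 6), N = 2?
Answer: 250232/9 ≈ 27804.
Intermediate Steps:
H(U, G) = 1/(6 + U)
n(I, L) = (2 + I)*(2 + L) (n(I, L) = (I + 2)*(L + 2) = (2 + I)*(2 + L))
g(c, E) = 38/9 + 19*E/9 (g(c, E) = 4 + 2/(6 + 3) + 2*E + E/(6 + 3) = 4 + 2/9 + 2*E + E/9 = 38/9 + 19*E/9)
q = 246506/9 (q = (38/9 + (19/9)*11)*998 = (38/9 + 209/9)*998 = (247/9)*998 = 246506/9 ≈ 27390.)
h(-408, 414) + q = 414 + 246506/9 = 250232/9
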